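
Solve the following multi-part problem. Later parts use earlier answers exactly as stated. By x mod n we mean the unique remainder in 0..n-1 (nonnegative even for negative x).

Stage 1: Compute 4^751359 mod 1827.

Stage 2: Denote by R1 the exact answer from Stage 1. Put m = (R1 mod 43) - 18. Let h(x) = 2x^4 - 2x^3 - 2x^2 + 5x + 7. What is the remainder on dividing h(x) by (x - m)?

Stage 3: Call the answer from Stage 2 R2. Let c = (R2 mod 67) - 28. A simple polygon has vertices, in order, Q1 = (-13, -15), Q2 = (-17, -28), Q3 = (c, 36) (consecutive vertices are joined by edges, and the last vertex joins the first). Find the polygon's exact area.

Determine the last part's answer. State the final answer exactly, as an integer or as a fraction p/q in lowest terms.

128

Stage 1: squarings mod 1827: 4^1=4, 4^2=16, 4^4=256, 4^8=1591, 4^16=886, 4^32=1213, 4^64=634, 4^128=16, 4^256=256, 4^512=1591, 4^1024=886, 4^2048=1213, 4^4096=634, 4^8192=16, 4^16384=256, 4^32768=1591, 4^65536=886, 4^131072=1213, 4^262144=634, 4^524288=16; 4^751359 = 4^1 * 4^2 * 4^4 * 4^8 * 4^16 * 4^32 * 4^64 * 4^128 * 4^512 * 4^1024 * 4^4096 * 4^8192 * 4^16384 * 4^65536 * 4^131072 * 4^524288 = 1072 (mod 1827); answer 1072
Stage 2: R1 = 1072; m = 22; remainder = value at the root: 2*(22)^4 - 2*(22)^3 - 2*(22)^2 + 5*(22)^1 + 7 = (468512) + (-21296) + (-968) + (110) + (7) = 446365; answer 446365
Stage 3: R2 = 446365; c = -17; cross terms: (-13*-28 - -17*-15)=109, (-17*36 - -17*-28)=-1088, (-17*-15 - -13*36)=723; twice the area = |-256| = 256; area = 128; answer 128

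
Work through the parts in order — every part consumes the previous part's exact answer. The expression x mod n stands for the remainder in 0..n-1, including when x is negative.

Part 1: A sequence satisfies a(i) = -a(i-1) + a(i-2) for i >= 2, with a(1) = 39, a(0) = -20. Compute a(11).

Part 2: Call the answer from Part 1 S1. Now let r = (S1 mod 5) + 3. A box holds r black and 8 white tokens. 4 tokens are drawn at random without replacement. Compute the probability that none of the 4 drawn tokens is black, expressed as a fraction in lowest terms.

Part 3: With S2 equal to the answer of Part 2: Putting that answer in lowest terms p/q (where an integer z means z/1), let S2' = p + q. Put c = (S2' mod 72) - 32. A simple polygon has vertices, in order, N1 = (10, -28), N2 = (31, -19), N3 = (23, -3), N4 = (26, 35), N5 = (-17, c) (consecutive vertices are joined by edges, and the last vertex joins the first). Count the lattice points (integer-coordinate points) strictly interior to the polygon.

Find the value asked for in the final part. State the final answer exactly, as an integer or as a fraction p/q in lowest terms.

Part 1: a(2) = -1*(39) + 1*(-20) = -59; iterating: a(2)=-59, a(3)=98, a(4)=-157, a(5)=255, a(6)=-412, a(7)=667, a(8)=-1079, a(9)=1746, a(10)=-2825, a(11)=4571; answer 4571
Part 2: S1 = 4571; r = 4; total draws C(12,4) = 495; favorable C(8,4) = 70; P = 14/99; answer 14/99
Part 3: S2 = 14/99; threaded value p + q = 113; c = 9; cross terms: (10*-19 - 31*-28)=678, (31*-3 - 23*-19)=344, (23*35 - 26*-3)=883, (26*9 - -17*35)=829, (-17*-28 - 10*9)=386; twice the area = |3120| = 3120; area = 1560; boundary points = 3 + 8 + 1 + 1 + 1 = 14; strictly interior points = area - boundary/2 + 1 = 1554; answer 1554

1554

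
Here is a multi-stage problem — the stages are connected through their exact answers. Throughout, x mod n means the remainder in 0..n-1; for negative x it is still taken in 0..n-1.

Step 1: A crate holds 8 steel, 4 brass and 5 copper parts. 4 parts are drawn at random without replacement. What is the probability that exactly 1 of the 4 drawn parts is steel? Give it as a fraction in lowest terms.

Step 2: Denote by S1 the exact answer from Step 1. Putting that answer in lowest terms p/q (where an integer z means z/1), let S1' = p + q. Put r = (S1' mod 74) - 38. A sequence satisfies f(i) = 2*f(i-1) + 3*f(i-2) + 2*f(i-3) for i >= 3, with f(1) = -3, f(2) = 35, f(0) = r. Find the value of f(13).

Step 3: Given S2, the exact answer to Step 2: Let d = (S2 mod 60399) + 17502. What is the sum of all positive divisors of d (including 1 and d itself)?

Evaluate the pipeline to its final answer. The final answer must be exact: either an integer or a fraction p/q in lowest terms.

Step 1: total draws C(17,4) = 2380; favorable C(8,1)*C(9,3) = 672; P = 24/85; answer 24/85
Step 2: S1 = 24/85; threaded value p + q = 109; r = -3; f(3) = 2*(35) + 3*(-3) + 2*(-3) = 55; iterating: f(3)=55, f(4)=209, f(5)=653, f(6)=2043, f(7)=6463, f(8)=20361, f(9)=64197, f(10)=202403, f(11)=638119, f(12)=2011841, f(13)=6342845; answer 6342845
Step 3: S2 = 6342845; d = 18452; 18452 = 2^2 * 7 * 659; sigma = (1 + 2 + 4) * (1 + 7) * (1 + 659) = 7 * 8 * 660 = 36960; answer 36960

36960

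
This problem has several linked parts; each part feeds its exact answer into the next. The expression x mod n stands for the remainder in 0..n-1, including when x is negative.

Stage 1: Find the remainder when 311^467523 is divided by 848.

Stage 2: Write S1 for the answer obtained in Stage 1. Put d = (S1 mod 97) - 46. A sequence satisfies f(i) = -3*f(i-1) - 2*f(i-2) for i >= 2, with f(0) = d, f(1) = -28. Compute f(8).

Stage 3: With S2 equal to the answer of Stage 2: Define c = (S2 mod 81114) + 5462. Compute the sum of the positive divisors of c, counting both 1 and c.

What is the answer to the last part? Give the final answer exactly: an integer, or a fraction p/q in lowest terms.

Stage 1: squarings mod 848: 311^1=311, 311^2=49, 311^4=705, 311^8=97, 311^16=81, 311^32=625, 311^64=545, 311^128=225, 311^256=593, 311^512=577, 311^1024=513, 311^2048=289, 311^4096=417, 311^8192=49, 311^16384=705, 311^32768=97, 311^65536=81, 311^131072=625, 311^262144=545; 311^467523 = 311^1 * 311^2 * 311^64 * 311^512 * 311^8192 * 311^65536 * 311^131072 * 311^262144 = 599 (mod 848); answer 599
Stage 2: S1 = 599; d = -29; f(2) = -3*(-28) - 2*(-29) = 142; iterating: f(2)=142, f(3)=-370, f(4)=826, f(5)=-1738, f(6)=3562, f(7)=-7210, f(8)=14506; answer 14506
Stage 3: S2 = 14506; c = 19968; 19968 = 2^9 * 3 * 13; sigma = (1 + 2 + 4 + 8 + 16 + 32 + 64 + 128 + 256 + 512) * (1 + 3) * (1 + 13) = 1023 * 4 * 14 = 57288; answer 57288

57288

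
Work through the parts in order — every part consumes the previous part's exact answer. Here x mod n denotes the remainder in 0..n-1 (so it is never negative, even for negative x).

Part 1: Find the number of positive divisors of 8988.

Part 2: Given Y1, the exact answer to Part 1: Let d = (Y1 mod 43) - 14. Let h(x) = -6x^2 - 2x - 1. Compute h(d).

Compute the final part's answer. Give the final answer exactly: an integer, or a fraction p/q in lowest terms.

-621

Part 1: 8988 = 2^2 * 3 * 7 * 107; number of divisors = (2+1) * (1+1) * (1+1) * (1+1) = 24; answer 24
Part 2: Y1 = 24; d = 10; -6*(10)^2 - 2*(10)^1 - 1 = (-600) + (-20) + (-1) = -621; answer -621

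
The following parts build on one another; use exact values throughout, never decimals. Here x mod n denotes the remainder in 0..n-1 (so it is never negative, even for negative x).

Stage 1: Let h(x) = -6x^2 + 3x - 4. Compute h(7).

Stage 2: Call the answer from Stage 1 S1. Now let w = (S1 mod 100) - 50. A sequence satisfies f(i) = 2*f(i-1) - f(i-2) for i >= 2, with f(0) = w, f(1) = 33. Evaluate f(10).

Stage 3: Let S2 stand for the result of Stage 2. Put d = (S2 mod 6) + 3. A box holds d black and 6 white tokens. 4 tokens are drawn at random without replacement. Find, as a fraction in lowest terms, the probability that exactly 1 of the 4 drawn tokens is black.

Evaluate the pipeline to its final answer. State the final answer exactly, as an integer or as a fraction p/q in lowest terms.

Stage 1: -6*(7)^2 + 3*(7)^1 - 4 = (-294) + (21) + (-4) = -277; answer -277
Stage 2: S1 = -277; w = -27; f(2) = 2*(33) - 1*(-27) = 93; iterating: f(2)=93, f(3)=153, f(4)=213, f(5)=273, f(6)=333, f(7)=393, f(8)=453, f(9)=513, f(10)=573; answer 573
Stage 3: S2 = 573; d = 6; total draws C(12,4) = 495; favorable C(6,1)*C(6,3) = 120; P = 8/33; answer 8/33

8/33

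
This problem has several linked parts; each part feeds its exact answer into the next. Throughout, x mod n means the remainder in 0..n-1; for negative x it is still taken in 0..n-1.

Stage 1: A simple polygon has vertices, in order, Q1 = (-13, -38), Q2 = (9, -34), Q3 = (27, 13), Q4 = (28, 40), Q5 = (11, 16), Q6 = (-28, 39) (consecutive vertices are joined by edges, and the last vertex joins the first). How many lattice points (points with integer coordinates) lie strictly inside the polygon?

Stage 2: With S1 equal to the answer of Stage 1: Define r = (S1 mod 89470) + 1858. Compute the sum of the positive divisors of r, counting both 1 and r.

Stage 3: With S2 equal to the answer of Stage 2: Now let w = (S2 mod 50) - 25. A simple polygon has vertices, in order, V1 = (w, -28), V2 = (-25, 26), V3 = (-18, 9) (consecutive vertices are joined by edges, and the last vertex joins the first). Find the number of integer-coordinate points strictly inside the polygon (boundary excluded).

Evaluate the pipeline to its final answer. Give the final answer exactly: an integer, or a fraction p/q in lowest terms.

Stage 1: cross terms: (-13*-34 - 9*-38)=784, (9*13 - 27*-34)=1035, (27*40 - 28*13)=716, (28*16 - 11*40)=8, (11*39 - -28*16)=877, (-28*-38 - -13*39)=1571; twice the area = |4991| = 4991; area = 4991/2; boundary points = 2 + 1 + 1 + 1 + 1 + 1 = 7; strictly interior points = area - boundary/2 + 1 = 2493; answer 2493
Stage 2: S1 = 2493; r = 4351; 4351 = 19 * 229; sigma = (1 + 19) * (1 + 229) = 20 * 230 = 4600; answer 4600
Stage 3: S2 = 4600; w = -25; cross terms: (-25*26 - -25*-28)=-1350, (-25*9 - -18*26)=243, (-18*-28 - -25*9)=729; twice the area = |-378| = 378; area = 189; boundary points = 54 + 1 + 1 = 56; strictly interior points = area - boundary/2 + 1 = 162; answer 162

162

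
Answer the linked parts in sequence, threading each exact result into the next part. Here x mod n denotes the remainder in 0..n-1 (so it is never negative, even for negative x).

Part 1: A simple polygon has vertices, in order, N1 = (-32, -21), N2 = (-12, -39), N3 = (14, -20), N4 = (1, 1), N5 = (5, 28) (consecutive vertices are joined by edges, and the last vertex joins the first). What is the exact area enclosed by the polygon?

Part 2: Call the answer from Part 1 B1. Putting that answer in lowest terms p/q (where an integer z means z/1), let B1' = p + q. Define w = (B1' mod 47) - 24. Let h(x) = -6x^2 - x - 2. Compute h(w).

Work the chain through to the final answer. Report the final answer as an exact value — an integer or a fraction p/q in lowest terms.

-3434

Part 1: cross terms: (-32*-39 - -12*-21)=996, (-12*-20 - 14*-39)=786, (14*1 - 1*-20)=34, (1*28 - 5*1)=23, (5*-21 - -32*28)=791; twice the area = |2630| = 2630; area = 1315; answer 1315
Part 2: B1 = 1315; threaded value p + q = 1316; w = -24; -6*(-24)^2 - 1*(-24)^1 - 2 = (-3456) + (24) + (-2) = -3434; answer -3434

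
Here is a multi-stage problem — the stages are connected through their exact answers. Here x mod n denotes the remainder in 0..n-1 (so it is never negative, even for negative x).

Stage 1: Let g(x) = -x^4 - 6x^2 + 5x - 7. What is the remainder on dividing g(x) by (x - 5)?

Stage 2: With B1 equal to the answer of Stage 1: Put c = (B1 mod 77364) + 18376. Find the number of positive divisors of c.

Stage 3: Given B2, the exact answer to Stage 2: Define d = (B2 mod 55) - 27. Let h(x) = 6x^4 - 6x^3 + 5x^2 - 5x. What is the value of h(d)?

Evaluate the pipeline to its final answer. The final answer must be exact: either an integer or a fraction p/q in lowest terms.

Stage 1: remainder = value at the root: -1*(5)^4 - 6*(5)^2 + 5*(5)^1 - 7 = (-625) + (-150) + (25) + (-7) = -757; answer -757
Stage 2: B1 = -757; c = 94983; 94983 = 3 * 7 * 4523; number of divisors = (1+1) * (1+1) * (1+1) = 8; answer 8
Stage 3: B2 = 8; d = -19; 6*(-19)^4 - 6*(-19)^3 + 5*(-19)^2 - 5*(-19)^1 = (781926) + (41154) + (1805) + (95) = 824980; answer 824980

824980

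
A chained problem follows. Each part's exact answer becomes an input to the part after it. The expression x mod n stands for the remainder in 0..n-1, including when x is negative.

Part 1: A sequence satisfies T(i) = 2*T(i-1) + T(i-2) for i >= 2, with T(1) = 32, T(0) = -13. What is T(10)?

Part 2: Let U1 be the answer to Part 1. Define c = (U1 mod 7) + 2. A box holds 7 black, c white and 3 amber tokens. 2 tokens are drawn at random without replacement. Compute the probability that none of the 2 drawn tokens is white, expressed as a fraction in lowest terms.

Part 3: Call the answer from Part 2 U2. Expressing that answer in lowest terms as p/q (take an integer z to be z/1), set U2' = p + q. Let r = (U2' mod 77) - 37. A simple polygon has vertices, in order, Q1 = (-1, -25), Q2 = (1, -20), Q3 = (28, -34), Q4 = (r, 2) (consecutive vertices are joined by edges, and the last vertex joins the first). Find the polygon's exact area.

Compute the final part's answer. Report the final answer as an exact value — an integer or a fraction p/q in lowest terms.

395/2

Part 1: T(2) = 2*(32) + 1*(-13) = 51; iterating: T(2)=51, T(3)=134, T(4)=319, T(5)=772, T(6)=1863, T(7)=4498, T(8)=10859, T(9)=26216, T(10)=63291; answer 63291
Part 2: U1 = 63291; c = 6; total draws C(16,2) = 120; favorable C(10,2) = 45; P = 3/8; answer 3/8
Part 3: U2 = 3/8; threaded value p + q = 11; r = -26; cross terms: (-1*-20 - 1*-25)=45, (1*-34 - 28*-20)=526, (28*2 - -26*-34)=-828, (-26*-25 - -1*2)=652; twice the area = |395| = 395; area = 395/2; answer 395/2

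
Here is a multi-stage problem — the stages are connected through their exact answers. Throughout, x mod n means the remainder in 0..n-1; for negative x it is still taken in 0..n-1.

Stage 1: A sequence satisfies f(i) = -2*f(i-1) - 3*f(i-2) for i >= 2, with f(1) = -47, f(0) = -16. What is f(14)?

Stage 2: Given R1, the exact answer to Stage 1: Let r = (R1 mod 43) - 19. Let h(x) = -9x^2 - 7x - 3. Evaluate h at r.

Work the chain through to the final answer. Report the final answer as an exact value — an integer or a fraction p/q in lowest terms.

Stage 1: f(2) = -2*(-47) - 3*(-16) = 142; iterating: f(2)=142, f(3)=-143, f(4)=-140, f(5)=709, f(6)=-998, f(7)=-131, f(8)=3256, f(9)=-6119, f(10)=2470, f(11)=13417, f(12)=-34244, f(13)=28237, f(14)=46258; answer 46258
Stage 2: R1 = 46258; r = 14; -9*(14)^2 - 7*(14)^1 - 3 = (-1764) + (-98) + (-3) = -1865; answer -1865

-1865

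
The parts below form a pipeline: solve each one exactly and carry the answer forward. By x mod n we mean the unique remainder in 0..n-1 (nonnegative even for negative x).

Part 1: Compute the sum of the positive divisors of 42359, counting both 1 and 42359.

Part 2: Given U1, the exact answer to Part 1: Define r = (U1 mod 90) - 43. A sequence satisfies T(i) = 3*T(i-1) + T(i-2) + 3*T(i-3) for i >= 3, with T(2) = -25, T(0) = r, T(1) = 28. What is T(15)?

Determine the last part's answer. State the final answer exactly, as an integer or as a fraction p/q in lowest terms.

44460382

Part 1: 42359 is prime, so its only divisors are 1 and 42359; sigma = 1 + 42359 = 42360; answer 42360
Part 2: U1 = 42360; r = 17; T(3) = 3*(-25) + 1*(28) + 3*(17) = 4; iterating: T(3)=4, T(4)=71, T(5)=142, T(6)=509, T(7)=1882, T(8)=6581, T(9)=23152, T(10)=81683, T(11)=287944, T(12)=1014971, T(13)=3577906, T(14)=12612521, T(15)=44460382; answer 44460382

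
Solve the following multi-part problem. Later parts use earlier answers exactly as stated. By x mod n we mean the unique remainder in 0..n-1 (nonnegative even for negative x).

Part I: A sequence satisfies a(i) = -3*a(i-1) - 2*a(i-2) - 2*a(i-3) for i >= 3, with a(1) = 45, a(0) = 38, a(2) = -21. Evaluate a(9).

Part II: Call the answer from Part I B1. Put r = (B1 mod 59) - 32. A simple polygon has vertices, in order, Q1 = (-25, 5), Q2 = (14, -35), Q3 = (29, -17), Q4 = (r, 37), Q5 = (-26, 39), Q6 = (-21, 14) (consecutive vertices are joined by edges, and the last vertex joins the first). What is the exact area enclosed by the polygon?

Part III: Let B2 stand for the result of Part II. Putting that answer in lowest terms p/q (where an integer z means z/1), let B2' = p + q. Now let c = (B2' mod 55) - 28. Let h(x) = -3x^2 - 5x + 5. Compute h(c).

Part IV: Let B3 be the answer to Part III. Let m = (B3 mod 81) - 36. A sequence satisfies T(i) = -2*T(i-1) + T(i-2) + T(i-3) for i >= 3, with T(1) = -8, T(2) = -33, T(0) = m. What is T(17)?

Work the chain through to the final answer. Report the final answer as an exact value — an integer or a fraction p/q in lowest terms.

8489028

Part I: a(3) = -3*(-21) - 2*(45) - 2*(38) = -103; iterating: a(3)=-103, a(4)=261, a(5)=-535, a(6)=1289, a(7)=-3319, a(8)=8449, a(9)=-21287; answer -21287
Part II: B1 = -21287; r = -20; cross terms: (-25*-35 - 14*5)=805, (14*-17 - 29*-35)=777, (29*37 - -20*-17)=733, (-20*39 - -26*37)=182, (-26*14 - -21*39)=455, (-21*5 - -25*14)=245; twice the area = |3197| = 3197; area = 3197/2; answer 3197/2
Part III: B2 = 3197/2; threaded value p + q = 3199; c = -19; -3*(-19)^2 - 5*(-19)^1 + 5 = (-1083) + (95) + (5) = -983; answer -983
Part IV: B3 = -983; m = 34; T(3) = -2*(-33) + 1*(-8) + 1*(34) = 92; iterating: T(3)=92, T(4)=-225, T(5)=509, T(6)=-1151, T(7)=2586, T(8)=-5814, T(9)=13063, T(10)=-29354, T(11)=65957, T(12)=-148205, T(13)=333013, T(14)=-748274, T(15)=1681356, T(16)=-3777973, T(17)=8489028; answer 8489028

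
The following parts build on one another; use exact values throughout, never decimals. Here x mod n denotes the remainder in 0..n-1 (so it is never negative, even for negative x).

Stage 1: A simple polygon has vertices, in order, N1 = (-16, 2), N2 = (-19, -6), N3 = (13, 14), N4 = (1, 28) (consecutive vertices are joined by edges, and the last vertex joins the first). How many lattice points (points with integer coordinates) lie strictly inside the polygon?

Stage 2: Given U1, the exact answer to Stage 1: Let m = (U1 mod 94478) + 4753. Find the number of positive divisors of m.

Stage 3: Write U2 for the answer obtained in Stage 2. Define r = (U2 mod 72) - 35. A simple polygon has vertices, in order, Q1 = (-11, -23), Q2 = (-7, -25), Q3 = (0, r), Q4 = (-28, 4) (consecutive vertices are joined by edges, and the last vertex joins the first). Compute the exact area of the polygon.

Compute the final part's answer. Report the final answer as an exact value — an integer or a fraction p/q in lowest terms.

151/2

Stage 1: cross terms: (-16*-6 - -19*2)=134, (-19*14 - 13*-6)=-188, (13*28 - 1*14)=350, (1*2 - -16*28)=450; twice the area = |746| = 746; area = 373; boundary points = 1 + 4 + 2 + 1 = 8; strictly interior points = area - boundary/2 + 1 = 370; answer 370
Stage 2: U1 = 370; m = 5123; 5123 = 47 * 109; number of divisors = (1+1) * (1+1) = 4; answer 4
Stage 3: U2 = 4; r = -31; cross terms: (-11*-25 - -7*-23)=114, (-7*-31 - 0*-25)=217, (0*4 - -28*-31)=-868, (-28*-23 - -11*4)=688; twice the area = |151| = 151; area = 151/2; answer 151/2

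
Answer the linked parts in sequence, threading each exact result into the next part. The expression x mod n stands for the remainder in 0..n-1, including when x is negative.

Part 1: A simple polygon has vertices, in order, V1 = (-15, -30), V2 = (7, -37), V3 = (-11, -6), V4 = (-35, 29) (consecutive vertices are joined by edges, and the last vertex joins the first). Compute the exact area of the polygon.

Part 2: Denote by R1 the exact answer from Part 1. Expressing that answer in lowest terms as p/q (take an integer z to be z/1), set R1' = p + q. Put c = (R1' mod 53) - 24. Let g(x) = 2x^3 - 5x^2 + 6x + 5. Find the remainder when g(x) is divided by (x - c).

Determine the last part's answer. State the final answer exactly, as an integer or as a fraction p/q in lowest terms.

-27112

Part 1: cross terms: (-15*-37 - 7*-30)=765, (7*-6 - -11*-37)=-449, (-11*29 - -35*-6)=-529, (-35*-30 - -15*29)=1485; twice the area = |1272| = 1272; area = 636; answer 636
Part 2: R1 = 636; threaded value p + q = 637; c = -23; remainder = value at the root: 2*(-23)^3 - 5*(-23)^2 + 6*(-23)^1 + 5 = (-24334) + (-2645) + (-138) + (5) = -27112; answer -27112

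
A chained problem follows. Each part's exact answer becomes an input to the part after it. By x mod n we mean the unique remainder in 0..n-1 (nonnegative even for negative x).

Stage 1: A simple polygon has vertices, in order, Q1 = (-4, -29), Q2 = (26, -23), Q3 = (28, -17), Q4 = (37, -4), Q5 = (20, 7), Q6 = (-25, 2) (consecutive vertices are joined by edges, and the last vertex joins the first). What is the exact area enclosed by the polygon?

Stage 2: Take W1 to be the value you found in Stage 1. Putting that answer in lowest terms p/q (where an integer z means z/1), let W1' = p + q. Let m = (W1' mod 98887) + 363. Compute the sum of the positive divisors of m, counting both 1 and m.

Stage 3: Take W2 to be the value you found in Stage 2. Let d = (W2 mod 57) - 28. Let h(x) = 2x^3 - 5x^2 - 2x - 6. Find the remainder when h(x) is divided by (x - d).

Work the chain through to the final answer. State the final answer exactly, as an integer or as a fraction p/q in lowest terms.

Stage 1: cross terms: (-4*-23 - 26*-29)=846, (26*-17 - 28*-23)=202, (28*-4 - 37*-17)=517, (37*7 - 20*-4)=339, (20*2 - -25*7)=215, (-25*-29 - -4*2)=733; twice the area = |2852| = 2852; area = 1426; answer 1426
Stage 2: W1 = 1426; threaded value p + q = 1427; m = 1790; 1790 = 2 * 5 * 179; sigma = (1 + 2) * (1 + 5) * (1 + 179) = 3 * 6 * 180 = 3240; answer 3240
Stage 3: W2 = 3240; d = 20; remainder = value at the root: 2*(20)^3 - 5*(20)^2 - 2*(20)^1 - 6 = (16000) + (-2000) + (-40) + (-6) = 13954; answer 13954

13954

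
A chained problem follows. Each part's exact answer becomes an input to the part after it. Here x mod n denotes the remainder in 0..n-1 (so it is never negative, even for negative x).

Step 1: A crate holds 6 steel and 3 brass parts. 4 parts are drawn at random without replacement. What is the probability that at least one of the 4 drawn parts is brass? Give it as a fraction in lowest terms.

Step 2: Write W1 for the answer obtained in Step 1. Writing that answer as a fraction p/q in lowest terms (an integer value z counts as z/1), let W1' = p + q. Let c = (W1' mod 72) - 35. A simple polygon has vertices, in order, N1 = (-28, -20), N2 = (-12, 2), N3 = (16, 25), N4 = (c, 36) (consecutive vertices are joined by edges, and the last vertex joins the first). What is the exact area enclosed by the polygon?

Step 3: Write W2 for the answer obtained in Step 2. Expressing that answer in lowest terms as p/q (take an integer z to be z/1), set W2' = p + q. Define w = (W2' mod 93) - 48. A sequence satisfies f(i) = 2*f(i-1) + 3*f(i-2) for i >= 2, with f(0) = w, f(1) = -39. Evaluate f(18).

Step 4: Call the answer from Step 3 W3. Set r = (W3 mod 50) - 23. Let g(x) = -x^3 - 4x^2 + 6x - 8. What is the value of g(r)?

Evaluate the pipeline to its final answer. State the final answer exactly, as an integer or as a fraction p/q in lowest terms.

97

Step 1: total draws C(9,4) = 126; complement C(6,4) = 15; favorable 126 - 15 = 111; P = 37/42; answer 37/42
Step 2: W1 = 37/42; threaded value p + q = 79; c = -28; cross terms: (-28*2 - -12*-20)=-296, (-12*25 - 16*2)=-332, (16*36 - -28*25)=1276, (-28*-20 - -28*36)=1568; twice the area = |2216| = 2216; area = 1108; answer 1108
Step 3: W2 = 1108; threaded value p + q = 1109; w = 38; f(2) = 2*(-39) + 3*(38) = 36; iterating: f(2)=36, f(3)=-45, f(4)=18, f(5)=-99, f(6)=-144, f(7)=-585, f(8)=-1602, f(9)=-4959, f(10)=-14724, f(11)=-44325, f(12)=-132822, f(13)=-398619, f(14)=-1195704, f(15)=-3587265, f(16)=-10761642, f(17)=-32285079, f(18)=-96855084; answer -96855084
Step 4: W3 = -96855084; r = -7; -1*(-7)^3 - 4*(-7)^2 + 6*(-7)^1 - 8 = (343) + (-196) + (-42) + (-8) = 97; answer 97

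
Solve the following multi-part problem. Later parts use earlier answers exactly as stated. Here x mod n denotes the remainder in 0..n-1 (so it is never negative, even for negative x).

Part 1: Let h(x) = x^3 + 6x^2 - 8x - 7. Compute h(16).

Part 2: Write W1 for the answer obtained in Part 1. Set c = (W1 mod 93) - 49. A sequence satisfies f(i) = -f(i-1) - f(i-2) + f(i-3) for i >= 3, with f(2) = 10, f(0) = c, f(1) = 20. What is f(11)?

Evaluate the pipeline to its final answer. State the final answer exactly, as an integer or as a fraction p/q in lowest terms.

Part 1: 1*(16)^3 + 6*(16)^2 - 8*(16)^1 - 7 = (4096) + (1536) + (-128) + (-7) = 5497; answer 5497
Part 2: W1 = 5497; c = -39; f(3) = -1*(10) - 1*(20) + 1*(-39) = -69; iterating: f(3)=-69, f(4)=79, f(5)=0, f(6)=-148, f(7)=227, f(8)=-79, f(9)=-296, f(10)=602, f(11)=-385; answer -385

-385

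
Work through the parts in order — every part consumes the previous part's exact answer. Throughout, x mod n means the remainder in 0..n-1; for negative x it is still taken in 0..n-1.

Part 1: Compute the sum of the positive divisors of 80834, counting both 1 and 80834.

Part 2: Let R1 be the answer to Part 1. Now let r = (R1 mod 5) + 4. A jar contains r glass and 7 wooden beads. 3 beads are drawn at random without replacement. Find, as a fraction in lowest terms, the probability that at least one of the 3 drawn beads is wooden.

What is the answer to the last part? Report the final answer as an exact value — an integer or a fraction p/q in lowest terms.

161/165

Part 1: 80834 = 2 * 13 * 3109; sigma = (1 + 2) * (1 + 13) * (1 + 3109) = 3 * 14 * 3110 = 130620; answer 130620
Part 2: R1 = 130620; r = 4; total draws C(11,3) = 165; complement C(4,3) = 4; favorable 165 - 4 = 161; P = 161/165; answer 161/165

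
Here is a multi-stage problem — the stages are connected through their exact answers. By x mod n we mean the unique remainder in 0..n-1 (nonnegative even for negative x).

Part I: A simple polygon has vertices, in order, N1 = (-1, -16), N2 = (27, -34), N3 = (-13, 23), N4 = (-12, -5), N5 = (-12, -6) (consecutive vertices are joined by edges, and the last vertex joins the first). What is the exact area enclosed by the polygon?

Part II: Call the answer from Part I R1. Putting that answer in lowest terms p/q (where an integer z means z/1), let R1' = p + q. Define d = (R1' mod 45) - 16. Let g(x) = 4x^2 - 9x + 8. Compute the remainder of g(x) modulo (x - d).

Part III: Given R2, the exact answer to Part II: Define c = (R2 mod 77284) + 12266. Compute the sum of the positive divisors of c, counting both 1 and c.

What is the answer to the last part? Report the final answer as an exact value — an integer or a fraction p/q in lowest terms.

18906

Part I: cross terms: (-1*-34 - 27*-16)=466, (27*23 - -13*-34)=179, (-13*-5 - -12*23)=341, (-12*-6 - -12*-5)=12, (-12*-16 - -1*-6)=186; twice the area = |1184| = 1184; area = 592; answer 592
Part II: R1 = 592; threaded value p + q = 593; d = -8; remainder = value at the root: 4*(-8)^2 - 9*(-8)^1 + 8 = (256) + (72) + (8) = 336; answer 336
Part III: R2 = 336; c = 12602; 12602 = 2 * 6301; sigma = (1 + 2) * (1 + 6301) = 3 * 6302 = 18906; answer 18906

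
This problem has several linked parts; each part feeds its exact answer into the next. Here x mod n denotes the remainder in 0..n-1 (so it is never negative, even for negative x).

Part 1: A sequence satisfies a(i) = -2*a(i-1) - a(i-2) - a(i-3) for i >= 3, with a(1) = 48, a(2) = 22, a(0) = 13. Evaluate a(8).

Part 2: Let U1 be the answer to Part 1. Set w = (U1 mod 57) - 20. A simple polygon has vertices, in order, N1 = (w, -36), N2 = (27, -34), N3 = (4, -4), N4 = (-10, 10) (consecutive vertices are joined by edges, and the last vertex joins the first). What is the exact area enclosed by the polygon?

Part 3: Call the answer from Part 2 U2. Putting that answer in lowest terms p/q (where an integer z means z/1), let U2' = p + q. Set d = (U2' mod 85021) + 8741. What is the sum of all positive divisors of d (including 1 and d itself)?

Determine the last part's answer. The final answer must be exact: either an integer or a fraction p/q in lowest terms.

Part 1: a(3) = -2*(22) - 1*(48) - 1*(13) = -105; iterating: a(3)=-105, a(4)=140, a(5)=-197, a(6)=359, a(7)=-661, a(8)=1160; answer 1160
Part 2: U1 = 1160; w = 0; cross terms: (0*-34 - 27*-36)=972, (27*-4 - 4*-34)=28, (4*10 - -10*-4)=0, (-10*-36 - 0*10)=360; twice the area = |1360| = 1360; area = 680; answer 680
Part 3: U2 = 680; threaded value p + q = 681; d = 9422; 9422 = 2 * 7 * 673; sigma = (1 + 2) * (1 + 7) * (1 + 673) = 3 * 8 * 674 = 16176; answer 16176

16176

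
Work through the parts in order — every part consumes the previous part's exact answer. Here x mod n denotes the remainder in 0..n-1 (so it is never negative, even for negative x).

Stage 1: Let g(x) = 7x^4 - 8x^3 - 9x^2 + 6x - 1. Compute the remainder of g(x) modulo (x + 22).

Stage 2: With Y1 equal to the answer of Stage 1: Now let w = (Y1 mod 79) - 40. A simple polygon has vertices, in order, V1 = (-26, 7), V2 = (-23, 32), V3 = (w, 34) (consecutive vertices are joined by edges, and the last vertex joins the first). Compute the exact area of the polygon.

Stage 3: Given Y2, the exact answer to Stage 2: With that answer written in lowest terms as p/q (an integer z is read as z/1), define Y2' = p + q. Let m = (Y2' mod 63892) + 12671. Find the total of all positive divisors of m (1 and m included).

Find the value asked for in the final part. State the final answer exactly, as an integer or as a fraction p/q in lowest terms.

Stage 1: remainder = value at the root: 7*(-22)^4 - 8*(-22)^3 - 9*(-22)^2 + 6*(-22)^1 - 1 = (1639792) + (85184) + (-4356) + (-132) + (-1) = 1720487; answer 1720487
Stage 2: Y1 = 1720487; w = -15; cross terms: (-26*32 - -23*7)=-671, (-23*34 - -15*32)=-302, (-15*7 - -26*34)=779; twice the area = |-194| = 194; area = 97; answer 97
Stage 3: Y2 = 97; threaded value p + q = 98; m = 12769; 12769 = 113^2; sigma = (1 + 113 + 12769) = 12883; answer 12883

12883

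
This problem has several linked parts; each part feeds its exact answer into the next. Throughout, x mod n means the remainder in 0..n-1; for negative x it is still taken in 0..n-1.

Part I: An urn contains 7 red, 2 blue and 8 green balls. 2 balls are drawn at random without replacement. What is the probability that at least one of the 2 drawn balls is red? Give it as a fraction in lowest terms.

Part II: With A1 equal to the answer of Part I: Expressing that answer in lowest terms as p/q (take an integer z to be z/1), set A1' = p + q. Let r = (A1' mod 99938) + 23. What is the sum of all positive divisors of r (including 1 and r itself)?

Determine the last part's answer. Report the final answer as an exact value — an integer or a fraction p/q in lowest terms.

Part I: total draws C(17,2) = 136; complement C(10,2) = 45; favorable 136 - 45 = 91; P = 91/136; answer 91/136
Part II: A1 = 91/136; threaded value p + q = 227; r = 250; 250 = 2 * 5^3; sigma = (1 + 2) * (1 + 5 + 25 + 125) = 3 * 156 = 468; answer 468

468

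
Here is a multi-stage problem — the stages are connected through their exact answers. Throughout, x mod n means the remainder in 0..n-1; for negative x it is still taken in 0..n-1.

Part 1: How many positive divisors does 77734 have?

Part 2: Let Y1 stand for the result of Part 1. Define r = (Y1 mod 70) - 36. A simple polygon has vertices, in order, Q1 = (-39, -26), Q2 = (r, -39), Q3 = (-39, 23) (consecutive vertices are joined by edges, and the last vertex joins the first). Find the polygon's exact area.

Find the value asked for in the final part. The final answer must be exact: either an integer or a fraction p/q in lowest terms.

343/2

Part 1: 77734 = 2 * 38867; number of divisors = (1+1) * (1+1) = 4; answer 4
Part 2: Y1 = 4; r = -32; cross terms: (-39*-39 - -32*-26)=689, (-32*23 - -39*-39)=-2257, (-39*-26 - -39*23)=1911; twice the area = |343| = 343; area = 343/2; answer 343/2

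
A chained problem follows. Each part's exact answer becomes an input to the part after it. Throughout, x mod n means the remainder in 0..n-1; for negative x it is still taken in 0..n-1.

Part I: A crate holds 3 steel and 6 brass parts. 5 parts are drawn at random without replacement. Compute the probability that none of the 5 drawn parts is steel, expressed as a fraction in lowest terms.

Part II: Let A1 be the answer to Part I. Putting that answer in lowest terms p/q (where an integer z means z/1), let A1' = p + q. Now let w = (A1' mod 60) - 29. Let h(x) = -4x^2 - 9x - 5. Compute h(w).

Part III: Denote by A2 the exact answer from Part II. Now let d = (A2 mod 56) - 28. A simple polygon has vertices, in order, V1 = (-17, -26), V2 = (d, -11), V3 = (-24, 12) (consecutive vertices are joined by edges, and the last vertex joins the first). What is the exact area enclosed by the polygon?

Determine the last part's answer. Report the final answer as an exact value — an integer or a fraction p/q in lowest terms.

827/2

Part I: total draws C(9,5) = 126; favorable C(6,5) = 6; P = 1/21; answer 1/21
Part II: A1 = 1/21; threaded value p + q = 22; w = -7; -4*(-7)^2 - 9*(-7)^1 - 5 = (-196) + (63) + (-5) = -138; answer -138
Part III: A2 = -138; d = 2; cross terms: (-17*-11 - 2*-26)=239, (2*12 - -24*-11)=-240, (-24*-26 - -17*12)=828; twice the area = |827| = 827; area = 827/2; answer 827/2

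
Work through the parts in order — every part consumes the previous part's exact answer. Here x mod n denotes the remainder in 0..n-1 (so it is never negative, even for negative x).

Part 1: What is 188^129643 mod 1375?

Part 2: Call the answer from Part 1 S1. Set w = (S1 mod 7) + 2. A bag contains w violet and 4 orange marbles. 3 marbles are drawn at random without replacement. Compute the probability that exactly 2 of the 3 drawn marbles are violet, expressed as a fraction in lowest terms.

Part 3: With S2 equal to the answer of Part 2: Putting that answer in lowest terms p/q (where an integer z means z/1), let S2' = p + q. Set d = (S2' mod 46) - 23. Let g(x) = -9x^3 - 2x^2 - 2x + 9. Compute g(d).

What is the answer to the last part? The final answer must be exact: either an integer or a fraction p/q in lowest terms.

Part 1: squarings mod 1375: 188^1=188, 188^2=969, 188^4=1211, 188^8=771, 188^16=441, 188^32=606, 188^64=111, 188^128=1321, 188^256=166, 188^512=56, 188^1024=386, 188^2048=496, 188^4096=1266, 188^8192=881, 188^16384=661, 188^32768=1046, 188^65536=991; 188^129643 = 188^1 * 188^2 * 188^8 * 188^32 * 188^64 * 188^512 * 188^2048 * 188^4096 * 188^8192 * 188^16384 * 188^32768 * 188^65536 = 122 (mod 1375); answer 122
Part 2: S1 = 122; w = 5; total draws C(9,3) = 84; favorable C(5,2)*C(4,1) = 40; P = 10/21; answer 10/21
Part 3: S2 = 10/21; threaded value p + q = 31; d = 8; -9*(8)^3 - 2*(8)^2 - 2*(8)^1 + 9 = (-4608) + (-128) + (-16) + (9) = -4743; answer -4743

-4743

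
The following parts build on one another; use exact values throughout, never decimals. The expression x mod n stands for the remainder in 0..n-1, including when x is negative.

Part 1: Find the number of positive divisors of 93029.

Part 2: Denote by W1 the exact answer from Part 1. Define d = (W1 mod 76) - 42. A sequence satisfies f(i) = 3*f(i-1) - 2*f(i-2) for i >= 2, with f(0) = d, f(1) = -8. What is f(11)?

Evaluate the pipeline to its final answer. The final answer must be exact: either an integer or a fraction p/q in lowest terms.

Part 1: 93029 = 41 * 2269; number of divisors = (1+1) * (1+1) = 4; answer 4
Part 2: W1 = 4; d = -38; f(2) = 3*(-8) - 2*(-38) = 52; iterating: f(2)=52, f(3)=172, f(4)=412, f(5)=892, f(6)=1852, f(7)=3772, f(8)=7612, f(9)=15292, f(10)=30652, f(11)=61372; answer 61372

61372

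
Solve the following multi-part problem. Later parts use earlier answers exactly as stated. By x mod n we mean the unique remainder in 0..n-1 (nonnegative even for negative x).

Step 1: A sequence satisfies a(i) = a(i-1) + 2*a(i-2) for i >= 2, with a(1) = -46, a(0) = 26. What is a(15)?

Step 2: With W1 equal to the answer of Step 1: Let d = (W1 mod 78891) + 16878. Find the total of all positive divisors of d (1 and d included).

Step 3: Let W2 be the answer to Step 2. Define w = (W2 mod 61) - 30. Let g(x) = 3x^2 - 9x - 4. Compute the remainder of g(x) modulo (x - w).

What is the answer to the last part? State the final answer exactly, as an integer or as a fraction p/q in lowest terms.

Step 1: a(2) = 1*(-46) + 2*(26) = 6; iterating: a(2)=6, a(3)=-86, a(4)=-74, a(5)=-246, a(6)=-394, a(7)=-886, a(8)=-1674, a(9)=-3446, a(10)=-6794, a(11)=-13686, a(12)=-27274, a(13)=-54646, a(14)=-109194, a(15)=-218486; answer -218486
Step 2: W1 = -218486; d = 35065; 35065 = 5 * 7013; sigma = (1 + 5) * (1 + 7013) = 6 * 7014 = 42084; answer 42084
Step 3: W2 = 42084; w = 25; remainder = value at the root: 3*(25)^2 - 9*(25)^1 - 4 = (1875) + (-225) + (-4) = 1646; answer 1646

1646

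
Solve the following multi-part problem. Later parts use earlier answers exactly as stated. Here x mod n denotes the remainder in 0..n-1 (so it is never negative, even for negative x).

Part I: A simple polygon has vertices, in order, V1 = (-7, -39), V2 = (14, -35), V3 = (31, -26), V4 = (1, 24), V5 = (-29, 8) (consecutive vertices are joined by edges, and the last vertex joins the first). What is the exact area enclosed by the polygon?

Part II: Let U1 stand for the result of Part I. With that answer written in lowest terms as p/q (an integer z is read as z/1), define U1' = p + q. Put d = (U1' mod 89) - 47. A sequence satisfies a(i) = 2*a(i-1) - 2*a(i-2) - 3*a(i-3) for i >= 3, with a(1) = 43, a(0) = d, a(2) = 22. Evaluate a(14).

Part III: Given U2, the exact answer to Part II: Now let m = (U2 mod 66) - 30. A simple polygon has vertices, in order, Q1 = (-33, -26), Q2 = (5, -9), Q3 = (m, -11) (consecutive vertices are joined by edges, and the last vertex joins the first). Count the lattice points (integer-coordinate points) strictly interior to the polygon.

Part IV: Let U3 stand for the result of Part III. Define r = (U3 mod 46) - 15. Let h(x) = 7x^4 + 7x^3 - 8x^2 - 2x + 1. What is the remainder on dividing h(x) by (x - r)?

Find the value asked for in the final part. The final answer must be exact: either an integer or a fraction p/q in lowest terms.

Part I: cross terms: (-7*-35 - 14*-39)=791, (14*-26 - 31*-35)=721, (31*24 - 1*-26)=770, (1*8 - -29*24)=704, (-29*-39 - -7*8)=1187; twice the area = |4173| = 4173; area = 4173/2; answer 4173/2
Part II: U1 = 4173/2; threaded value p + q = 4175; d = 34; a(3) = 2*(22) - 2*(43) - 3*(34) = -144; iterating: a(3)=-144, a(4)=-461, a(5)=-700, a(6)=-46, a(7)=2691, a(8)=7574, a(9)=9904, a(10)=-3413, a(11)=-49356, a(12)=-121598, a(13)=-134245, a(14)=122774; answer 122774
Part III: U2 = 122774; m = -16; cross terms: (-33*-9 - 5*-26)=427, (5*-11 - -16*-9)=-199, (-16*-26 - -33*-11)=53; twice the area = |281| = 281; area = 281/2; boundary points = 1 + 1 + 1 = 3; strictly interior points = area - boundary/2 + 1 = 140; answer 140
Part IV: U3 = 140; r = -13; remainder = value at the root: 7*(-13)^4 + 7*(-13)^3 - 8*(-13)^2 - 2*(-13)^1 + 1 = (199927) + (-15379) + (-1352) + (26) + (1) = 183223; answer 183223

183223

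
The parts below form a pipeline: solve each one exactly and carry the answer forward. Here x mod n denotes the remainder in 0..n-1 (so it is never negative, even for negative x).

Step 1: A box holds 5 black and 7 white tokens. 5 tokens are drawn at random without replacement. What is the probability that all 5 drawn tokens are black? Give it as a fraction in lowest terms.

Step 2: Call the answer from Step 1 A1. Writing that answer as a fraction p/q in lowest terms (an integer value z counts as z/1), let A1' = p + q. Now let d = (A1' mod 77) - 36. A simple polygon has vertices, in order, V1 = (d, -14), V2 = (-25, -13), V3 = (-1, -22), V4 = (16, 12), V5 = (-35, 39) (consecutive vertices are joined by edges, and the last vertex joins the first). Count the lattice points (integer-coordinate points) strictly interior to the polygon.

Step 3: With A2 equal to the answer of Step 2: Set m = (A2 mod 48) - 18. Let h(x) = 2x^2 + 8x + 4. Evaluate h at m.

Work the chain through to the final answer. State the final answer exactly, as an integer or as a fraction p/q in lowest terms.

14

Step 1: total draws C(12,5) = 792; favorable C(5,5) = 1; P = 1/792; answer 1/792
Step 2: A1 = 1/792; threaded value p + q = 793; d = -13; cross terms: (-13*-13 - -25*-14)=-181, (-25*-22 - -1*-13)=537, (-1*12 - 16*-22)=340, (16*39 - -35*12)=1044, (-35*-14 - -13*39)=997; twice the area = |2737| = 2737; area = 2737/2; boundary points = 1 + 3 + 17 + 3 + 1 = 25; strictly interior points = area - boundary/2 + 1 = 1357; answer 1357
Step 3: A2 = 1357; m = -5; 2*(-5)^2 + 8*(-5)^1 + 4 = (50) + (-40) + (4) = 14; answer 14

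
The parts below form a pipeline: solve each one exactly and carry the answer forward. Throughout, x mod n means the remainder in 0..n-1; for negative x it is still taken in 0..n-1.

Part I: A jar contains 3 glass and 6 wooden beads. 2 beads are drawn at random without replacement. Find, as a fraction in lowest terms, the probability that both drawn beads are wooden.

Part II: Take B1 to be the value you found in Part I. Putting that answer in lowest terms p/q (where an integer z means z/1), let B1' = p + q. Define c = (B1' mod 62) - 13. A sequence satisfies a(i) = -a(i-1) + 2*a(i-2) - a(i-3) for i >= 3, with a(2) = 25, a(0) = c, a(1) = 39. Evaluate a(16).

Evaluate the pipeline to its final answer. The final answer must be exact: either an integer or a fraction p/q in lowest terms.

Part I: total draws C(9,2) = 36; favorable C(6,2) = 15; P = 5/12; answer 5/12
Part II: B1 = 5/12; threaded value p + q = 17; c = 4; a(3) = -1*(25) + 2*(39) - 1*(4) = 49; iterating: a(3)=49, a(4)=-38, a(5)=111, a(6)=-236, a(7)=496, a(8)=-1079, a(9)=2307, a(10)=-4961, a(11)=10654, a(12)=-22883, a(13)=49152, a(14)=-105572, a(15)=226759, a(16)=-487055; answer -487055

-487055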